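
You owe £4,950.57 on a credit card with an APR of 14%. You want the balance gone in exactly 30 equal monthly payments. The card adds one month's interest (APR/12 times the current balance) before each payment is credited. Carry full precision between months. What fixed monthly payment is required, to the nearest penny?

Monthly rate r = 14%/12 = 1.16667% = 0.0116667.
Level-payment amortization: P = B₀·r / (1 − (1+r)^(−n)) = 4950.57·0.0116667 / (1 − 1.01167^(−30)).
Denominator 1 − (1+r)^(−30) = 0.293882818.
P = 57.7567 / 0.293882818 ≈ 196.53.

£196.53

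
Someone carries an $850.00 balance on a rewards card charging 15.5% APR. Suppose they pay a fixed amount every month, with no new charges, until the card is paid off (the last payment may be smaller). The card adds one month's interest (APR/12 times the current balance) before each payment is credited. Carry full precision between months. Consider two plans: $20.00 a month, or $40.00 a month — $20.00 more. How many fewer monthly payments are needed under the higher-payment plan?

37 fewer payments

Monthly rate r = 15.5%/12 = 1.29167% = 0.0129167.
At $20.00/mo: n = ⌈−ln(1 − rB₀/P)/ln(1+r)⌉ = 63 payments (last $0.77); total interest = total paid − $850.00 = $390.77.
At $40.00/mo: 26 payments (last $0.05); total interest $150.05.
Payments saved = 63 − 26 = 37.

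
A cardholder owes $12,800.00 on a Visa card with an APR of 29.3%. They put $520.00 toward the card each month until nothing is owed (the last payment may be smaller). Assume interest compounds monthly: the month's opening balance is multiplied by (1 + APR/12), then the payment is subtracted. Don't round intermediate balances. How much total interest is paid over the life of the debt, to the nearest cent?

$7,007.31

Monthly rate r = 29.3%/12 = 2.44167% = 0.0244167.
Payoff takes n = ⌈−ln(1 − rB₀/P)/ln(1+r)⌉ = ⌈38.090⌉ = 39 payments; the last is $47.31.
Total paid = 38·$520.00 + $47.31 = $19,807.31.
Total interest = total paid − principal = $19,807.31 − $12,800.00 = $7,007.31.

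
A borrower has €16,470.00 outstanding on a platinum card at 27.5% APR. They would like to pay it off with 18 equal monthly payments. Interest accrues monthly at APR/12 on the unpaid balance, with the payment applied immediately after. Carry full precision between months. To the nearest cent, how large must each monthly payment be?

Monthly rate r = 27.5%/12 = 2.29167% = 0.0229167.
Level-payment amortization: P = B₀·r / (1 − (1+r)^(−n)) = 16470.00·0.0229167 / (1 − 1.02292^(−18)).
Denominator 1 − (1+r)^(−18) = 0.334917662.
P = 377.438 / 0.334917662 ≈ 1126.96.

€1,126.96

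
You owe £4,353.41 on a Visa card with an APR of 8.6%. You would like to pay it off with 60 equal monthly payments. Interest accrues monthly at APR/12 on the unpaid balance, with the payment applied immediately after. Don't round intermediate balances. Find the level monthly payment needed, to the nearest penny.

Monthly rate r = 8.6%/12 = 0.716667% = 0.00716667.
Level-payment amortization: P = B₀·r / (1 − (1+r)^(−n)) = 4353.41·0.00716667 / (1 − 1.00717^(−60)).
Denominator 1 − (1+r)^(−60) = 0.348492577.
P = 31.1994 / 0.348492577 ≈ 89.53.

£89.53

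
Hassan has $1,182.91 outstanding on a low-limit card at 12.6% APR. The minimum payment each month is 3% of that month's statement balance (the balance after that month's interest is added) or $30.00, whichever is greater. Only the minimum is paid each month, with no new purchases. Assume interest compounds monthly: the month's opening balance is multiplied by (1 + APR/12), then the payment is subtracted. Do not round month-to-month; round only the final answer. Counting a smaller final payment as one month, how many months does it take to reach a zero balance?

Monthly rate r = 12.6%/12 = 1.05% = 0.0105.
While 3% of the post-interest balance exceeds $30.00, each month B ← (B·(1+r))·(1 − 0.03), i.e. B shrinks by the factor (1+r)·0.97 = 0.98018.
This holds for months 1–9. Entering month 10 the balance is $987.93; 3% of the post-interest balance is now below $30.00, so the flat $30.00 minimum applies from here.
From month 10 a fixed $30.00 at rate r clears $987.93 in 41 more payments. Total: 9 + 41 = 50 months.

50 months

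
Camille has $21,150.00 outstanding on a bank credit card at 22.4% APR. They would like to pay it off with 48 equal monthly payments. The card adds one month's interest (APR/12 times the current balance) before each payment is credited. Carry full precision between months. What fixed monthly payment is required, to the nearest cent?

Monthly rate r = 22.4%/12 = 1.86667% = 0.0186667.
Level-payment amortization: P = B₀·r / (1 − (1+r)^(−n)) = 21150.00·0.0186667 / (1 − 1.01867^(−48)).
Denominator 1 − (1+r)^(−48) = 0.588415102.
P = 394.8 / 0.588415102 ≈ 670.95.

$670.95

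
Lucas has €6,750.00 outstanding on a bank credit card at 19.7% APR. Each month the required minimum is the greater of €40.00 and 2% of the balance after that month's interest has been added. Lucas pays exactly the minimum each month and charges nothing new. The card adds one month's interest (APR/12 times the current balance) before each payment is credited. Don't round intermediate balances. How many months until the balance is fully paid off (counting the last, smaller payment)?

Monthly rate r = 19.7%/12 = 1.64167% = 0.0164167.
While 2% of the post-interest balance exceeds €40.00, each month B ← (B·(1+r))·(1 − 0.02), i.e. B shrinks by the factor (1+r)·0.98 = 0.99609.
This holds for months 1–315. Entering month 316 the balance is €1,963.94; 2% of the post-interest balance is now below €40.00, so the flat €40.00 minimum applies from here.
From month 316 a fixed €40.00 at rate r clears €1,963.94 in 101 more payments. Total: 315 + 101 = 416 months.

416 months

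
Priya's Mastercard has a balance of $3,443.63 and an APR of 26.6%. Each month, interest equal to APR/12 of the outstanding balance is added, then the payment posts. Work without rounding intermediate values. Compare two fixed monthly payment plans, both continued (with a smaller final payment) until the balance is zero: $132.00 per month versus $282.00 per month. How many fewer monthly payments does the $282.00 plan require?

25 fewer payments

Monthly rate r = 26.6%/12 = 2.21667% = 0.0221667.
At $132.00/mo: n = ⌈−ln(1 − rB₀/P)/ln(1+r)⌉ = 40 payments (last $50.74); total interest = total paid − $3,443.63 = $1,755.11.
At $282.00/mo: 15 payments (last $112.76); total interest $617.13.
Payments saved = 40 − 15 = 25.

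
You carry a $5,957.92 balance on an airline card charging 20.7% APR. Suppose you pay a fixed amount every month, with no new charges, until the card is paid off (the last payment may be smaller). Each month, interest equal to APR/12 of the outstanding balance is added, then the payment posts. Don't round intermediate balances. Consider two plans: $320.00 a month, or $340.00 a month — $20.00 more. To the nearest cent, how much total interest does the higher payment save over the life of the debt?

Monthly rate r = 20.7%/12 = 1.725% = 0.01725.
At $320.00/mo: n = ⌈−ln(1 − rB₀/P)/ln(1+r)⌉ = 23 payments (last $208.67); total interest = total paid − $5,957.92 = $1,290.75.
At $340.00/mo: 22 payments (last $15.47); total interest $1,197.55.
Interest saved = $1,290.75 − $1,197.55 = $93.20.

$93.20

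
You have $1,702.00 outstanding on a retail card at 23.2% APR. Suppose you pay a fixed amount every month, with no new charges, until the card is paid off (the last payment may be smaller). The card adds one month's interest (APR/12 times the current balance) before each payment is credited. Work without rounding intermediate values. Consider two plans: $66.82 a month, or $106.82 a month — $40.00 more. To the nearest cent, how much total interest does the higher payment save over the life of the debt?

$312.24

Monthly rate r = 23.2%/12 = 1.93333% = 0.0193333.
At $66.82/mo: n = ⌈−ln(1 − rB₀/P)/ln(1+r)⌉ = 36 payments (last $27.88); total interest = total paid − $1,702.00 = $664.58.
At $106.82/mo: 20 payments (last $24.76); total interest $352.34.
Interest saved = $664.58 − $352.34 = $312.24.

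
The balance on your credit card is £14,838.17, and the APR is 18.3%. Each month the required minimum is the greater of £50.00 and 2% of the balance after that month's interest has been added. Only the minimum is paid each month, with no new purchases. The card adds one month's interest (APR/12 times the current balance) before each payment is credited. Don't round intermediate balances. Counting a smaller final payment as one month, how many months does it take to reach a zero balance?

447 months

Monthly rate r = 18.3%/12 = 1.525% = 0.01525.
While 2% of the post-interest balance exceeds £50.00, each month B ← (B·(1+r))·(1 − 0.02), i.e. B shrinks by the factor (1+r)·0.98 = 0.99494.
This holds for months 1–355. Entering month 356 the balance is £2,455.00; 2% of the post-interest balance is now below £50.00, so the flat £50.00 minimum applies from here.
From month 356 a fixed £50.00 at rate r clears £2,455.00 in 92 more payments. Total: 355 + 92 = 447 months.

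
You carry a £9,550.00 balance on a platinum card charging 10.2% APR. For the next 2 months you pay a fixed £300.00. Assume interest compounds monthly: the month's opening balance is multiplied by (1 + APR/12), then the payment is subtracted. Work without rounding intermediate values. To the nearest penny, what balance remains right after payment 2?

£9,110.49

Monthly rate r = 10.2%/12 = 0.85% = 0.0085.
Each month: B ← B·(1+r) − £300.00.
Month 1: interest £81.17; balance after payment £9,331.17.
Month 2: interest £79.31; balance after payment £9,110.49.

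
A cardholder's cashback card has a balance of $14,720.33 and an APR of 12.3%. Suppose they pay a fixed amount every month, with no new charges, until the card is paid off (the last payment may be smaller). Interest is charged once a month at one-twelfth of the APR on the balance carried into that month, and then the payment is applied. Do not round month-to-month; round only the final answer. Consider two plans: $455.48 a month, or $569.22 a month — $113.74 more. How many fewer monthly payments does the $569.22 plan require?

9 fewer payments

Monthly rate r = 12.3%/12 = 1.025% = 0.01025.
At $455.48/mo: n = ⌈−ln(1 − rB₀/P)/ln(1+r)⌉ = 40 payments (last $208.19); total interest = total paid − $14,720.33 = $3,251.58.
At $569.22/mo: 31 payments (last $114.66); total interest $2,470.93.
Payments saved = 40 − 31 = 9.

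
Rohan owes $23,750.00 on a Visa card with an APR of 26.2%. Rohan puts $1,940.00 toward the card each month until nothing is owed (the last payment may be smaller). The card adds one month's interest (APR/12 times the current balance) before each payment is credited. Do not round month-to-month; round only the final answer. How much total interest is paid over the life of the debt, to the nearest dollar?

$4,190

Monthly rate r = 26.2%/12 = 2.18333% = 0.0218333.
Payoff takes n = ⌈−ln(1 − rB₀/P)/ln(1+r)⌉ = ⌈14.399⌉ = 15 payments; the last is $779.92.
Total paid = 14·$1,940.00 + $779.92 = $27,939.92.
Total interest = total paid − principal = $27,939.92 − $23,750.00 = $4,189.92.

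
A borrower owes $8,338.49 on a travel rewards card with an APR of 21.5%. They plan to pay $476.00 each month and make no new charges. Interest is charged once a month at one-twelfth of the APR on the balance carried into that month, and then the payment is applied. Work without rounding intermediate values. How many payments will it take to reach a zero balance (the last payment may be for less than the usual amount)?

Monthly rate r = 21.5%/12 = 1.79167% = 0.0179167.
Recurrence: B ← B·(1+r) − $476.00.
Month 1: interest $149.40; balance after payment $8,011.89.
Month 2: interest $143.55; balance after payment $7,679.43.
Closed form: n = −ln(1 − rB₀/P)/ln(1+r) = −ln(0.68614)/ln(1.01792) ≈ 21.212, so the balance reaches zero during payment 22.

22 months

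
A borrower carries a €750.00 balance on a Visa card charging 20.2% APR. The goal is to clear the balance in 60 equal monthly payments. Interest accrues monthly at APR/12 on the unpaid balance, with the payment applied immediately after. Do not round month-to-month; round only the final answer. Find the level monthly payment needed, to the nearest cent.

€19.95

Monthly rate r = 20.2%/12 = 1.68333% = 0.0168333.
Level-payment amortization: P = B₀·r / (1 − (1+r)^(−n)) = 750.00·0.0168333 / (1 − 1.01683^(−60)).
Denominator 1 − (1+r)^(−60) = 0.632706263.
P = 12.625 / 0.632706263 ≈ 19.95.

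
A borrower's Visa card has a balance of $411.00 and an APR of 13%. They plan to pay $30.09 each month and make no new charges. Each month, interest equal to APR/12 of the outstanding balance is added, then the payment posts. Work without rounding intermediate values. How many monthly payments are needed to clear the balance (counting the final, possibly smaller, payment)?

15 months

Monthly rate r = 13%/12 = 1.08333% = 0.0108333.
Recurrence: B ← B·(1+r) − $30.09.
Month 1: interest $4.45; balance after payment $385.36.
Month 2: interest $4.17; balance after payment $359.45.
Closed form: n = −ln(1 − rB₀/P)/ln(1+r) = −ln(0.85203)/ln(1.01083) ≈ 14.862, so the balance reaches zero during payment 15.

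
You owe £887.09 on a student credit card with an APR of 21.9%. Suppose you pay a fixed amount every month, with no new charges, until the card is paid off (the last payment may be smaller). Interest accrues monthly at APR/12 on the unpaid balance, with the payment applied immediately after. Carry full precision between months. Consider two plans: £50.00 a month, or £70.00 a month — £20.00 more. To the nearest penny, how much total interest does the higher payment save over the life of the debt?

£63.57

Monthly rate r = 21.9%/12 = 1.825% = 0.01825.
At £50.00/mo: n = ⌈−ln(1 − rB₀/P)/ln(1+r)⌉ = 22 payments (last £31.77); total interest = total paid − £887.09 = £194.68.
At £70.00/mo: 15 payments (last £38.20); total interest £131.11.
Interest saved = £194.68 − £131.11 = £63.57.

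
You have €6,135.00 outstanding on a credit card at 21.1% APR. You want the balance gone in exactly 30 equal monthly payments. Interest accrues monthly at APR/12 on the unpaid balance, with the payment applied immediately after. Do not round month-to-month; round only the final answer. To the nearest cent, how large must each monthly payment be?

Monthly rate r = 21.1%/12 = 1.75833% = 0.0175833.
Level-payment amortization: P = B₀·r / (1 − (1+r)^(−n)) = 6135.00·0.0175833 / (1 − 1.01758^(−30)).
Denominator 1 − (1+r)^(−30) = 0.40721058.
P = 107.874 / 0.40721058 ≈ 264.91.

€264.91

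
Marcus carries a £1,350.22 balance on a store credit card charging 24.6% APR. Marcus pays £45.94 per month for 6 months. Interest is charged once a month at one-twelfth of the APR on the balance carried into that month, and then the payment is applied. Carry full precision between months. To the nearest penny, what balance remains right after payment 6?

£1,234.89

Monthly rate r = 24.6%/12 = 2.05% = 0.0205.
Each month: B ← B·(1+r) − £45.94.
Month 1: interest £27.68; balance after payment £1,331.96.
Month 2: interest £27.31; balance after payment £1,313.32.
Month 3: interest £26.92; balance after payment £1,294.31.
Month 4: interest £26.53; balance after payment £1,274.90.
Month 5: interest £26.14; balance after payment £1,255.10.
Month 6: interest £25.73; balance after payment £1,234.89.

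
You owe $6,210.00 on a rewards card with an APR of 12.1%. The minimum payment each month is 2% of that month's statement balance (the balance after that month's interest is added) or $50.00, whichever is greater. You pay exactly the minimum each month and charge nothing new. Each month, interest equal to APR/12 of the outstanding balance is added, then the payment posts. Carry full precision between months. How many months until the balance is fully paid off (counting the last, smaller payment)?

Monthly rate r = 12.1%/12 = 1.00833% = 0.0100833.
While 2% of the post-interest balance exceeds $50.00, each month B ← (B·(1+r))·(1 − 0.02), i.e. B shrinks by the factor (1+r)·0.98 = 0.98988.
This holds for months 1–91. Entering month 92 the balance is $2,461.33; 2% of the post-interest balance is now below $50.00, so the flat $50.00 minimum applies from here.
From month 92 a fixed $50.00 at rate r clears $2,461.33 in 69 more payments. Total: 91 + 69 = 160 months.

160 months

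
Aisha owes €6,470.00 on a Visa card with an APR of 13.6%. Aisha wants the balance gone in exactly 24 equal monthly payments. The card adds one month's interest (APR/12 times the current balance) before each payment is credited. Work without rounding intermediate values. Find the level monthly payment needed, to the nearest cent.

Monthly rate r = 13.6%/12 = 1.13333% = 0.0113333.
Level-payment amortization: P = B₀·r / (1 − (1+r)^(−n)) = 6470.00·0.0113333 / (1 − 1.01133^(−24)).
Denominator 1 − (1+r)^(−24) = 0.236979373.
P = 73.3267 / 0.236979373 ≈ 309.42.

€309.42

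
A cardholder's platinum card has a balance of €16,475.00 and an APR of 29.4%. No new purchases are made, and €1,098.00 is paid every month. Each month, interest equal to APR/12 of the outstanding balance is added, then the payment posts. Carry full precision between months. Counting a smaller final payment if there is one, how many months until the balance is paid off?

Monthly rate r = 29.4%/12 = 2.45% = 0.0245.
Recurrence: B ← B·(1+r) − €1,098.00.
Month 1: interest €403.64; balance after payment €15,780.64.
Month 2: interest €386.63; balance after payment €15,069.26.
Closed form: n = −ln(1 − rB₀/P)/ln(1+r) = −ln(0.63239)/ln(1.0245) ≈ 18.932, so the balance reaches zero during payment 19.

19 months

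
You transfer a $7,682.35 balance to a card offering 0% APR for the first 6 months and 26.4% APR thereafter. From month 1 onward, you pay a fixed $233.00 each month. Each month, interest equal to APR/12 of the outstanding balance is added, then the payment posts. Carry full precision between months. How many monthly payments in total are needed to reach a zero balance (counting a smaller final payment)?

48 payments

Promo months 1–6 at r₀ = 0%/12 = 0; months 7+ at r₁ = 26.4%/12 = 0.022.
After month 6 (no interest yet): B = $7,682.35 − 6·$233.00 = $6,284.35.
Then at r₁ with $233.00/mo: n₂ = −ln(1 − r₁·B/P)/ln(1+r₁) ≈ 41.35 → 42 more payments.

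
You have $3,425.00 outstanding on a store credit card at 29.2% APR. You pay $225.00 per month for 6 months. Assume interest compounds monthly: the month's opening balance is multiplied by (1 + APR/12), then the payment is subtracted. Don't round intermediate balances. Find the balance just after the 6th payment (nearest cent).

Monthly rate r = 29.2%/12 = 2.43333% = 0.0243333.
Each month: B ← B·(1+r) − $225.00.
Month 1: interest $83.34; balance after payment $3,283.34.
Month 2: interest $79.89; balance after payment $3,138.24.
Month 3: interest $76.36; balance after payment $2,989.60.
Month 4: interest $72.75; balance after payment $2,837.35.
Month 5: interest $69.04; balance after payment $2,681.39.
Month 6: interest $65.25; balance after payment $2,521.64.

$2,521.64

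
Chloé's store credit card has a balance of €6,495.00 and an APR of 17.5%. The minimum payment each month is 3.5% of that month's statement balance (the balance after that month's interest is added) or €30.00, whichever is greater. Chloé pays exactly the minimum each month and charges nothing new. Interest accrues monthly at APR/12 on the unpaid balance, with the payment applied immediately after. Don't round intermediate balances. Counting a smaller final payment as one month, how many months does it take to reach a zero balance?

133 months

Monthly rate r = 17.5%/12 = 1.45833% = 0.0145833.
While 3.5% of the post-interest balance exceeds €30.00, each month B ← (B·(1+r))·(1 − 0.035), i.e. B shrinks by the factor (1+r)·0.965 = 0.97907.
This holds for months 1–97. Entering month 98 the balance is €834.91; 3.5% of the post-interest balance is now below €30.00, so the flat €30.00 minimum applies from here.
From month 98 a fixed €30.00 at rate r clears €834.91 in 36 more payments. Total: 97 + 36 = 133 months.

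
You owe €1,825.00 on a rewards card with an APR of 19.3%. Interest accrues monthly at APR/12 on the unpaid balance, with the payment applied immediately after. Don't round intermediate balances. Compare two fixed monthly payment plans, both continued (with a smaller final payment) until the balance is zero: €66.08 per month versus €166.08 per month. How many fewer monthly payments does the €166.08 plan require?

24 fewer payments

Monthly rate r = 19.3%/12 = 1.60833% = 0.0160833.
At €66.08/mo: n = ⌈−ln(1 − rB₀/P)/ln(1+r)⌉ = 37 payments (last €53.66); total interest = total paid − €1,825.00 = €607.54.
At €166.08/mo: 13 payments (last €31.56); total interest €199.52.
Payments saved = 37 − 13 = 24.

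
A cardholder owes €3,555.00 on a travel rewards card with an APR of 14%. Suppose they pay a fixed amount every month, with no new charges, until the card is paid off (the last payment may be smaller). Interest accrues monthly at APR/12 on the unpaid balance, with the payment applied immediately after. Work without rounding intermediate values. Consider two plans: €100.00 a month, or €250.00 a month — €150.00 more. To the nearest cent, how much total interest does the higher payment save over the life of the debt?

Monthly rate r = 14%/12 = 1.16667% = 0.0116667.
At €100.00/mo: n = ⌈−ln(1 − rB₀/P)/ln(1+r)⌉ = 47 payments (last €18.67); total interest = total paid − €3,555.00 = €1,063.67.
At €250.00/mo: 16 payments (last €160.15); total interest €355.15.
Interest saved = €1,063.67 − €355.15 = €708.52.

€708.52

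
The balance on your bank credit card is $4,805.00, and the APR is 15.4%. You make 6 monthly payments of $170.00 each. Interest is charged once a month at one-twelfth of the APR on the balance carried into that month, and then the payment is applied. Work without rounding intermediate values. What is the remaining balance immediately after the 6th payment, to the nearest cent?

Monthly rate r = 15.4%/12 = 1.28333% = 0.0128333.
Each month: B ← B·(1+r) − $170.00.
Month 1: interest $61.66; balance after payment $4,696.66.
Month 2: interest $60.27; balance after payment $4,586.94.
Month 3: interest $58.87; balance after payment $4,475.80.
Month 4: interest $57.44; balance after payment $4,363.24.
Month 5: interest $55.99; balance after payment $4,249.24.
Month 6: interest $54.53; balance after payment $4,133.77.

$4,133.77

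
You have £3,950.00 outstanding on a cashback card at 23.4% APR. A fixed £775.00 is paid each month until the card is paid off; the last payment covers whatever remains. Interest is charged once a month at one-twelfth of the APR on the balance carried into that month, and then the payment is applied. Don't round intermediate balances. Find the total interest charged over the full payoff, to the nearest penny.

Monthly rate r = 23.4%/12 = 1.95% = 0.0195.
Payoff takes n = ⌈−ln(1 − rB₀/P)/ln(1+r)⌉ = ⌈5.420⌉ = 6 payments; the last is £327.61.
Total paid = 5·£775.00 + £327.61 = £4,202.61.
Total interest = total paid − principal = £4,202.61 − £3,950.00 = £252.61.

£252.61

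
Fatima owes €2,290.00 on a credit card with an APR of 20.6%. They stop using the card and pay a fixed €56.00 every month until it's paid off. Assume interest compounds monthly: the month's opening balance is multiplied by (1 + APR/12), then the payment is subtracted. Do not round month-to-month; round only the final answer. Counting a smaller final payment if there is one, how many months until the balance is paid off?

Monthly rate r = 20.6%/12 = 1.71667% = 0.0171667.
Recurrence: B ← B·(1+r) − €56.00.
Month 1: interest €39.31; balance after payment €2,273.31.
Month 2: interest €39.03; balance after payment €2,256.34.
Closed form: n = −ln(1 − rB₀/P)/ln(1+r) = −ln(0.29801)/ln(1.01717) ≈ 71.126, so the balance reaches zero during payment 72.

72 months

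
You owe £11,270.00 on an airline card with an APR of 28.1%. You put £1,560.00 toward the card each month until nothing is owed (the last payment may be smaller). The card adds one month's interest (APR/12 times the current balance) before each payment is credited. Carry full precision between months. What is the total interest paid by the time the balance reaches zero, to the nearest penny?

£1,220.70

Monthly rate r = 28.1%/12 = 2.34167% = 0.0234167.
Payoff takes n = ⌈−ln(1 − rB₀/P)/ln(1+r)⌉ = ⌈8.007⌉ = 9 payments; the last is £10.70.
Total paid = 8·£1,560.00 + £10.70 = £12,490.70.
Total interest = total paid − principal = £12,490.70 − £11,270.00 = £1,220.70.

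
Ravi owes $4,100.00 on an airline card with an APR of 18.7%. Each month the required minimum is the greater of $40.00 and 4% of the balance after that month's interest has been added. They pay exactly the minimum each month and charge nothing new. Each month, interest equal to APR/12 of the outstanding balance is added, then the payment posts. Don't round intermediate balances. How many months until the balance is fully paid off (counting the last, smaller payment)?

Monthly rate r = 18.7%/12 = 1.55833% = 0.0155833.
While 4% of the post-interest balance exceeds $40.00, each month B ← (B·(1+r))·(1 − 0.04), i.e. B shrinks by the factor (1+r)·0.96 = 0.97496.
This holds for months 1–57. Entering month 58 the balance is $966.12; 4% of the post-interest balance is now below $40.00, so the flat $40.00 minimum applies from here.
From month 58 a fixed $40.00 at rate r clears $966.12 in 31 more payments. Total: 57 + 31 = 88 months.

88 months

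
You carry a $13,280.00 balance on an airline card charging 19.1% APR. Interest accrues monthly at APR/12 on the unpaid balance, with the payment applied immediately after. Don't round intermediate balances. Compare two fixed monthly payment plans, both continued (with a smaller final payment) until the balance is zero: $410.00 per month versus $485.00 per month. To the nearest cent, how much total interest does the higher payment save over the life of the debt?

Monthly rate r = 19.1%/12 = 1.59167% = 0.0159167.
At $410.00/mo: n = ⌈−ln(1 − rB₀/P)/ln(1+r)⌉ = 46 payments (last $366.93); total interest = total paid − $13,280.00 = $5,536.93.
At $485.00/mo: 37 payments (last $120.39); total interest $4,300.39.
Interest saved = $5,536.93 − $4,300.39 = $1,236.54.

$1,236.54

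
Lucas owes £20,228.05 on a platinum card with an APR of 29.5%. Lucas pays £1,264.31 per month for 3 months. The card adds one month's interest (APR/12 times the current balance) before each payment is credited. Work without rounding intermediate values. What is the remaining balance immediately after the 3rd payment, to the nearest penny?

£17,869.91

Monthly rate r = 29.5%/12 = 2.45833% = 0.0245833.
Each month: B ← B·(1+r) − £1,264.31.
Month 1: interest £497.27; balance after payment £19,461.01.
Month 2: interest £478.42; balance after payment £18,675.12.
Month 3: interest £459.10; balance after payment £17,869.91.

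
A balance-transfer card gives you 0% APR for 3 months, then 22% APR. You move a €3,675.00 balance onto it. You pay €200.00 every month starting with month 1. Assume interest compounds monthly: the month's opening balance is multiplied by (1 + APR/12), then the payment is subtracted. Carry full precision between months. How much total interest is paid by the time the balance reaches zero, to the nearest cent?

Promo months 1–3 at r₀ = 0%/12 = 0; months 4+ at r₁ = 22%/12 = 0.0183333.
After month 3 (no interest yet): B = €3,675.00 − 3·€200.00 = €3,075.00.
Then at r₁ with €200.00/mo: n₂ = −ln(1 − r₁·B/P)/ln(1+r₁) ≈ 18.23 → 19 more payments.
Total paid = 21·€200.00 + €45.46 = €4,245.46; interest = €4,245.46 − €3,675.00 = €570.46.

€570.46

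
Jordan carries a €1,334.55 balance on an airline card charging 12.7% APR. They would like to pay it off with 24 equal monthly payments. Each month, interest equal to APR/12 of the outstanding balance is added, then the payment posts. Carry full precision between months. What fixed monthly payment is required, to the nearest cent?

Monthly rate r = 12.7%/12 = 1.05833% = 0.0105833.
Level-payment amortization: P = B₀·r / (1 − (1+r)^(−n)) = 1334.55·0.0105833 / (1 − 1.01058^(−24)).
Denominator 1 − (1+r)^(−24) = 0.223272211.
P = 14.124 / 0.223272211 ≈ 63.26.

€63.26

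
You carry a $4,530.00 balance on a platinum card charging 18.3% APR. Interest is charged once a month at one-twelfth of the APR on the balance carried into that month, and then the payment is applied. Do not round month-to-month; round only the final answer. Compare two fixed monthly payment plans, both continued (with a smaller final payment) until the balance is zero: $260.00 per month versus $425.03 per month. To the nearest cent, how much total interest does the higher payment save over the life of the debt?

$324.12

Monthly rate r = 18.3%/12 = 1.525% = 0.01525.
At $260.00/mo: n = ⌈−ln(1 − rB₀/P)/ln(1+r)⌉ = 21 payments (last $106.00); total interest = total paid − $4,530.00 = $776.00.
At $425.03/mo: 12 payments (last $306.55); total interest $451.88.
Interest saved = $776.00 − $451.88 = $324.12.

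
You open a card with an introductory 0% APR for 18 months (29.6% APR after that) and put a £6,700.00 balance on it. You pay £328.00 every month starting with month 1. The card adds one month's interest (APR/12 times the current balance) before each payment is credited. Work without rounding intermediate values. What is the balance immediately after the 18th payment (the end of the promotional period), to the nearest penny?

£796.00

Promo months 1–18 at r₀ = 0%/12 = 0; months 19+ at r₁ = 29.6%/12 = 0.0246667.
After month 18 (no interest yet): B = £6,700.00 − 18·£328.00 = £796.00.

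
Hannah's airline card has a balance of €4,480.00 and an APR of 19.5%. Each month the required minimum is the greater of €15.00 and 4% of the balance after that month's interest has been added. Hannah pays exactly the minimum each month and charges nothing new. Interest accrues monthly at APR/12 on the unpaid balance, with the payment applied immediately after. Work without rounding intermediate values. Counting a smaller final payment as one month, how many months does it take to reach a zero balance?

Monthly rate r = 19.5%/12 = 1.625% = 0.01625.
While 4% of the post-interest balance exceeds €15.00, each month B ← (B·(1+r))·(1 − 0.04), i.e. B shrinks by the factor (1+r)·0.96 = 0.9756.
This holds for months 1–102. Entering month 103 the balance is €360.58; 4% of the post-interest balance is now below €15.00, so the flat €15.00 minimum applies from here.
From month 103 a fixed €15.00 at rate r clears €360.58 in 31 more payments. Total: 102 + 31 = 133 months.

133 months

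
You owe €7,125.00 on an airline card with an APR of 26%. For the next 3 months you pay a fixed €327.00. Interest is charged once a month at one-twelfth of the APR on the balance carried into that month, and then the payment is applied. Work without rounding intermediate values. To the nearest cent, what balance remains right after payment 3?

€6,595.82

Monthly rate r = 26%/12 = 2.16667% = 0.0216667.
Each month: B ← B·(1+r) − €327.00.
Month 1: interest €154.38; balance after payment €6,952.38.
Month 2: interest €150.63; balance after payment €6,776.01.
Month 3: interest €146.81; balance after payment €6,595.82.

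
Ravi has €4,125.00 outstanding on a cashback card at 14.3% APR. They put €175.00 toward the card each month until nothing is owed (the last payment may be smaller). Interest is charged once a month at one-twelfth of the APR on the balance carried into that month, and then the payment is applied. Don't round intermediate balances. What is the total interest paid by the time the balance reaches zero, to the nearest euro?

€746

Monthly rate r = 14.3%/12 = 1.19167% = 0.0119167.
Payoff takes n = ⌈−ln(1 − rB₀/P)/ln(1+r)⌉ = ⌈27.835⌉ = 28 payments; the last is €146.35.
Total paid = 27·€175.00 + €146.35 = €4,871.35.
Total interest = total paid − principal = €4,871.35 − €4,125.00 = €746.35.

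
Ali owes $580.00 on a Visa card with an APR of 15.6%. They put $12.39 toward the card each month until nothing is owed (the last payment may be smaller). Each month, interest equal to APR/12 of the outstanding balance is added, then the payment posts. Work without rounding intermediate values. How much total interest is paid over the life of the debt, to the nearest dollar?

Monthly rate r = 15.6%/12 = 1.3% = 0.013.
Payoff takes n = ⌈−ln(1 − rB₀/P)/ln(1+r)⌉ = ⌈72.615⌉ = 73 payments; the last is $7.64.
Total paid = 72·$12.39 + $7.64 = $899.72.
Total interest = total paid − principal = $899.72 − $580.00 = $319.72.

$320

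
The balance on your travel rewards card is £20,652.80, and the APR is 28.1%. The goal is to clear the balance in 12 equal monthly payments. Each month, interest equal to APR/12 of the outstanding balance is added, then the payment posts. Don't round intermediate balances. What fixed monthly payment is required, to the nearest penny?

£1,994.13

Monthly rate r = 28.1%/12 = 2.34167% = 0.0234167.
Level-payment amortization: P = B₀·r / (1 − (1+r)^(−n)) = 20652.80·0.0234167 / (1 − 1.02342^(−12)).
Denominator 1 − (1+r)^(−12) = 0.242521734.
P = 483.62 / 0.242521734 ≈ 1994.13.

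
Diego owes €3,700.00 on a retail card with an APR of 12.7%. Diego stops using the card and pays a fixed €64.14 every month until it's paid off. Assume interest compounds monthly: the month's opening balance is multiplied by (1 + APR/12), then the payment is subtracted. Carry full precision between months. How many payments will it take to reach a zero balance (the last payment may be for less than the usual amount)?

90 payments

Monthly rate r = 12.7%/12 = 1.05833% = 0.0105833.
Recurrence: B ← B·(1+r) − €64.14.
Month 1: interest €39.16; balance after payment €3,675.02.
Month 2: interest €38.89; balance after payment €3,649.77.
Closed form: n = −ln(1 − rB₀/P)/ln(1+r) = −ln(0.38949)/ln(1.01058) ≈ 89.566, so the balance reaches zero during payment 90.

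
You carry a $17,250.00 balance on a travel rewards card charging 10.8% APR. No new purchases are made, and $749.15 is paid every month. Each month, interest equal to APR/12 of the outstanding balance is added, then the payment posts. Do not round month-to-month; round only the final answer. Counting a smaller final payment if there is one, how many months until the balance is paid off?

Monthly rate r = 10.8%/12 = 0.9% = 0.009.
Recurrence: B ← B·(1+r) − $749.15.
Month 1: interest $155.25; balance after payment $16,656.10.
Month 2: interest $149.90; balance after payment $16,056.85.
Closed form: n = −ln(1 − rB₀/P)/ln(1+r) = −ln(0.79277)/ln(1.009) ≈ 25.919, so the balance reaches zero during payment 26.

26 payments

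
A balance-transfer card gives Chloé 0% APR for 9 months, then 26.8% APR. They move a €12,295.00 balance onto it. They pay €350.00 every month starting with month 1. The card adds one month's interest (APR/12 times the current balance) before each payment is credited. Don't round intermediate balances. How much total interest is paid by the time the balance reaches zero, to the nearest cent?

Promo months 1–9 at r₀ = 0%/12 = 0; months 10+ at r₁ = 26.8%/12 = 0.0223333.
After month 9 (no interest yet): B = €12,295.00 − 9·€350.00 = €9,145.00.
Then at r₁ with €350.00/mo: n₂ = −ln(1 − r₁·B/P)/ln(1+r₁) ≈ 39.66 → 40 more payments.
Total paid = 48·€350.00 + €231.33 = €17,031.33; interest = €17,031.33 − €12,295.00 = €4,736.33.

€4,736.33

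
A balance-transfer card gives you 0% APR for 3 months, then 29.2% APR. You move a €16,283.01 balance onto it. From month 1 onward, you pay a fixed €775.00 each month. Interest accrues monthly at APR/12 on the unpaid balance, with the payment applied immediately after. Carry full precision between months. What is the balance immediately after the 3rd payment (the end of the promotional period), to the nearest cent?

Promo months 1–3 at r₀ = 0%/12 = 0; months 4+ at r₁ = 29.2%/12 = 0.0243333.
After month 3 (no interest yet): B = €16,283.01 − 3·€775.00 = €13,958.01.

€13,958.01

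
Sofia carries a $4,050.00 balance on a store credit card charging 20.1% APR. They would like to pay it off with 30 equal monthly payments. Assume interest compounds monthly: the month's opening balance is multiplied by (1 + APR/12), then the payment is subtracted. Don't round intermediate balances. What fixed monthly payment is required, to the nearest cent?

Monthly rate r = 20.1%/12 = 1.675% = 0.01675.
Level-payment amortization: P = B₀·r / (1 − (1+r)^(−n)) = 4050.00·0.01675 / (1 − 1.01675^(−30)).
Denominator 1 − (1+r)^(−30) = 0.392460432.
P = 67.8375 / 0.392460432 ≈ 172.85.

$172.85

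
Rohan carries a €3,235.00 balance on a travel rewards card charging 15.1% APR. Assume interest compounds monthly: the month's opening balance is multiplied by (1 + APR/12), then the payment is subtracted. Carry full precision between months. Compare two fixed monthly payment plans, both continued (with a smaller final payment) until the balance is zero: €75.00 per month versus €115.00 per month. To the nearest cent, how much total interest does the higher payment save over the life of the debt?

€675.48

Monthly rate r = 15.1%/12 = 1.25833% = 0.0125833.
At €75.00/mo: n = ⌈−ln(1 − rB₀/P)/ln(1+r)⌉ = 63 payments (last €43.60); total interest = total paid − €3,235.00 = €1,458.60.
At €115.00/mo: 35 payments (last €108.12); total interest €783.12.
Interest saved = €1,458.60 − €783.12 = €675.48.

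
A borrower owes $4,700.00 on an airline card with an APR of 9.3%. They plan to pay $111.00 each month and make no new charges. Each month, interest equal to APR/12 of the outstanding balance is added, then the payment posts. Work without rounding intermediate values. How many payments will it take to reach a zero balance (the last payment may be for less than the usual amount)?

Monthly rate r = 9.3%/12 = 0.775% = 0.00775.
Recurrence: B ← B·(1+r) − $111.00.
Month 1: interest $36.43; balance after payment $4,625.43.
Month 2: interest $35.85; balance after payment $4,550.27.
Closed form: n = −ln(1 − rB₀/P)/ln(1+r) = −ln(0.67185)/ln(1.00775) ≈ 51.518, so the balance reaches zero during payment 52.

52 months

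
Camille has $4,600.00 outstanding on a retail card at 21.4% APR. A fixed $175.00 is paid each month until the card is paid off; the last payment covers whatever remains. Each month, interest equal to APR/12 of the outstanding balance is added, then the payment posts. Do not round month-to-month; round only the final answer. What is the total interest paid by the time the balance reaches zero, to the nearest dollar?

$1,663

Monthly rate r = 21.4%/12 = 1.78333% = 0.0178333.
Payoff takes n = ⌈−ln(1 − rB₀/P)/ln(1+r)⌉ = ⌈35.785⌉ = 36 payments; the last is $137.66.
Total paid = 35·$175.00 + $137.66 = $6,262.66.
Total interest = total paid − principal = $6,262.66 − $4,600.00 = $1,662.66.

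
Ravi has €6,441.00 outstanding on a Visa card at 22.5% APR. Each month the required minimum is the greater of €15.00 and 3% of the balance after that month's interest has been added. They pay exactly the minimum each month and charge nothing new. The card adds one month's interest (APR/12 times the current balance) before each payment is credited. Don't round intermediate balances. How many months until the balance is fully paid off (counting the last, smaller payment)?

Monthly rate r = 22.5%/12 = 1.875% = 0.01875.
While 3% of the post-interest balance exceeds €15.00, each month B ← (B·(1+r))·(1 − 0.03), i.e. B shrinks by the factor (1+r)·0.97 = 0.98819.
This holds for months 1–217. Entering month 218 the balance is €488.76; 3% of the post-interest balance is now below €15.00, so the flat €15.00 minimum applies from here.
From month 218 a fixed €15.00 at rate r clears €488.76 in 51 more payments. Total: 217 + 51 = 268 months.

268 months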